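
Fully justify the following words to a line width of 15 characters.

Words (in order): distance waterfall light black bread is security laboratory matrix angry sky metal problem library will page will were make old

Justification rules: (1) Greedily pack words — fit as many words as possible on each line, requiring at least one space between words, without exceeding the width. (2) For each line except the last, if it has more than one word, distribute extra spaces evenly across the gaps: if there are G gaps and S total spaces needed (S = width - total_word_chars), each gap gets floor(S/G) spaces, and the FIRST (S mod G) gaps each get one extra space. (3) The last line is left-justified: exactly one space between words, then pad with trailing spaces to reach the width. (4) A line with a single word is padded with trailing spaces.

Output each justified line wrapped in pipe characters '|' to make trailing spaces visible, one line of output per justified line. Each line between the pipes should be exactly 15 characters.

Line 1: ['distance'] (min_width=8, slack=7)
Line 2: ['waterfall', 'light'] (min_width=15, slack=0)
Line 3: ['black', 'bread', 'is'] (min_width=14, slack=1)
Line 4: ['security'] (min_width=8, slack=7)
Line 5: ['laboratory'] (min_width=10, slack=5)
Line 6: ['matrix', 'angry'] (min_width=12, slack=3)
Line 7: ['sky', 'metal'] (min_width=9, slack=6)
Line 8: ['problem', 'library'] (min_width=15, slack=0)
Line 9: ['will', 'page', 'will'] (min_width=14, slack=1)
Line 10: ['were', 'make', 'old'] (min_width=13, slack=2)

Answer: |distance       |
|waterfall light|
|black  bread is|
|security       |
|laboratory     |
|matrix    angry|
|sky       metal|
|problem library|
|will  page will|
|were make old  |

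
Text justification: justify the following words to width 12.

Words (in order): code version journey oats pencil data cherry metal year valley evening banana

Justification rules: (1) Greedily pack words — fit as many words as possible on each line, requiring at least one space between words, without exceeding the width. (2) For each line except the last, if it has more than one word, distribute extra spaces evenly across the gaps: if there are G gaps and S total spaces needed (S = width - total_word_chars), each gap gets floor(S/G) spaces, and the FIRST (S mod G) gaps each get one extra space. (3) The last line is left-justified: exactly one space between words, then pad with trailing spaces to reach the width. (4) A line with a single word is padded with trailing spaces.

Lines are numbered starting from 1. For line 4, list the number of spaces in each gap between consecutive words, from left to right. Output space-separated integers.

Answer: 1

Derivation:
Line 1: ['code', 'version'] (min_width=12, slack=0)
Line 2: ['journey', 'oats'] (min_width=12, slack=0)
Line 3: ['pencil', 'data'] (min_width=11, slack=1)
Line 4: ['cherry', 'metal'] (min_width=12, slack=0)
Line 5: ['year', 'valley'] (min_width=11, slack=1)
Line 6: ['evening'] (min_width=7, slack=5)
Line 7: ['banana'] (min_width=6, slack=6)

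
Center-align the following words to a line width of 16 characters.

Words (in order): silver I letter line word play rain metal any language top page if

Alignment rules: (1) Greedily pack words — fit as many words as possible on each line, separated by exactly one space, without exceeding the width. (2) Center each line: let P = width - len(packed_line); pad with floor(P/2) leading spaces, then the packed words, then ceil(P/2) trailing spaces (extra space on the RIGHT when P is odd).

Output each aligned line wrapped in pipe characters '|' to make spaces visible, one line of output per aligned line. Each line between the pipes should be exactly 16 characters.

Answer: |silver I letter |
| line word play |
| rain metal any |
|  language top  |
|    page if     |

Derivation:
Line 1: ['silver', 'I', 'letter'] (min_width=15, slack=1)
Line 2: ['line', 'word', 'play'] (min_width=14, slack=2)
Line 3: ['rain', 'metal', 'any'] (min_width=14, slack=2)
Line 4: ['language', 'top'] (min_width=12, slack=4)
Line 5: ['page', 'if'] (min_width=7, slack=9)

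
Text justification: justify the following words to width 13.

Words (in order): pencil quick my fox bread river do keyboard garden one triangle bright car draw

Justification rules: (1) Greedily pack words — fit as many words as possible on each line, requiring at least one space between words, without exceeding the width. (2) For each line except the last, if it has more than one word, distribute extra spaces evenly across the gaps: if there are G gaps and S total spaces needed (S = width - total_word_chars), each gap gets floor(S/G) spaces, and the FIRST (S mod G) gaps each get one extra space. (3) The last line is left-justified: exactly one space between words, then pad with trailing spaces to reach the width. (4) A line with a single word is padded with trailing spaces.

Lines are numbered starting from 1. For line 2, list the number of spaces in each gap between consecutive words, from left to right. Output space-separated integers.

Line 1: ['pencil', 'quick'] (min_width=12, slack=1)
Line 2: ['my', 'fox', 'bread'] (min_width=12, slack=1)
Line 3: ['river', 'do'] (min_width=8, slack=5)
Line 4: ['keyboard'] (min_width=8, slack=5)
Line 5: ['garden', 'one'] (min_width=10, slack=3)
Line 6: ['triangle'] (min_width=8, slack=5)
Line 7: ['bright', 'car'] (min_width=10, slack=3)
Line 8: ['draw'] (min_width=4, slack=9)

Answer: 2 1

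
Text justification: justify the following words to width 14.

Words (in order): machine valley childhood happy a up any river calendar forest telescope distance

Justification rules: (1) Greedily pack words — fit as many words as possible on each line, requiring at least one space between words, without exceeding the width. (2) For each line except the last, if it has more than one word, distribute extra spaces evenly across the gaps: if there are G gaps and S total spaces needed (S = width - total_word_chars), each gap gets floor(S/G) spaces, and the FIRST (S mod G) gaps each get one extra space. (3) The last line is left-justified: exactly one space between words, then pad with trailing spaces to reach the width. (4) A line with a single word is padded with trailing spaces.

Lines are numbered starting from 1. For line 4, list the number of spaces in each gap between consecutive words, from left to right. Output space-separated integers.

Answer: 1

Derivation:
Line 1: ['machine', 'valley'] (min_width=14, slack=0)
Line 2: ['childhood'] (min_width=9, slack=5)
Line 3: ['happy', 'a', 'up', 'any'] (min_width=14, slack=0)
Line 4: ['river', 'calendar'] (min_width=14, slack=0)
Line 5: ['forest'] (min_width=6, slack=8)
Line 6: ['telescope'] (min_width=9, slack=5)
Line 7: ['distance'] (min_width=8, slack=6)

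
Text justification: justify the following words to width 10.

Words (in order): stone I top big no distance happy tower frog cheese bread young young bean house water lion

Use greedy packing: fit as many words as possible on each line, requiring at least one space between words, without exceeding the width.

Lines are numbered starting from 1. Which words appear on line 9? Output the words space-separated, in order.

Answer: young bean

Derivation:
Line 1: ['stone', 'I'] (min_width=7, slack=3)
Line 2: ['top', 'big', 'no'] (min_width=10, slack=0)
Line 3: ['distance'] (min_width=8, slack=2)
Line 4: ['happy'] (min_width=5, slack=5)
Line 5: ['tower', 'frog'] (min_width=10, slack=0)
Line 6: ['cheese'] (min_width=6, slack=4)
Line 7: ['bread'] (min_width=5, slack=5)
Line 8: ['young'] (min_width=5, slack=5)
Line 9: ['young', 'bean'] (min_width=10, slack=0)
Line 10: ['house'] (min_width=5, slack=5)
Line 11: ['water', 'lion'] (min_width=10, slack=0)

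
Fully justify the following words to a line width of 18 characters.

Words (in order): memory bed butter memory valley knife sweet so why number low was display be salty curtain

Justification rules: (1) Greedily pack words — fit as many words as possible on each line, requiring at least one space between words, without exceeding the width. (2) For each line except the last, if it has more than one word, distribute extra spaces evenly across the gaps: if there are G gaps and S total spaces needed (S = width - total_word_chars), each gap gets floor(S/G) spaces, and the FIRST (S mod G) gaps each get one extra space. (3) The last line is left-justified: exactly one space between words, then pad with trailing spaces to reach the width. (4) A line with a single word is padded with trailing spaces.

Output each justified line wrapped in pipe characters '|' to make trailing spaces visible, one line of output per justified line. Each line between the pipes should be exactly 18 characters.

Answer: |memory  bed butter|
|memory      valley|
|knife sweet so why|
|number   low   was|
|display  be  salty|
|curtain           |

Derivation:
Line 1: ['memory', 'bed', 'butter'] (min_width=17, slack=1)
Line 2: ['memory', 'valley'] (min_width=13, slack=5)
Line 3: ['knife', 'sweet', 'so', 'why'] (min_width=18, slack=0)
Line 4: ['number', 'low', 'was'] (min_width=14, slack=4)
Line 5: ['display', 'be', 'salty'] (min_width=16, slack=2)
Line 6: ['curtain'] (min_width=7, slack=11)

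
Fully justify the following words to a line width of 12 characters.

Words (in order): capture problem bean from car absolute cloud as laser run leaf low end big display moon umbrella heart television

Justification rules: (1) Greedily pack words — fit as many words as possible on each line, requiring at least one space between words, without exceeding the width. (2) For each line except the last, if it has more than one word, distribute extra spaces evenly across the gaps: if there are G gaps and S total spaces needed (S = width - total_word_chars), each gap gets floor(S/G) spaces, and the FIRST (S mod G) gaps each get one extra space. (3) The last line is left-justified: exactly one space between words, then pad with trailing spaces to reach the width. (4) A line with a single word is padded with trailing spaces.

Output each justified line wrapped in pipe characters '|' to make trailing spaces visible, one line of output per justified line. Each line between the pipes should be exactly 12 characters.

Line 1: ['capture'] (min_width=7, slack=5)
Line 2: ['problem', 'bean'] (min_width=12, slack=0)
Line 3: ['from', 'car'] (min_width=8, slack=4)
Line 4: ['absolute'] (min_width=8, slack=4)
Line 5: ['cloud', 'as'] (min_width=8, slack=4)
Line 6: ['laser', 'run'] (min_width=9, slack=3)
Line 7: ['leaf', 'low', 'end'] (min_width=12, slack=0)
Line 8: ['big', 'display'] (min_width=11, slack=1)
Line 9: ['moon'] (min_width=4, slack=8)
Line 10: ['umbrella'] (min_width=8, slack=4)
Line 11: ['heart'] (min_width=5, slack=7)
Line 12: ['television'] (min_width=10, slack=2)

Answer: |capture     |
|problem bean|
|from     car|
|absolute    |
|cloud     as|
|laser    run|
|leaf low end|
|big  display|
|moon        |
|umbrella    |
|heart       |
|television  |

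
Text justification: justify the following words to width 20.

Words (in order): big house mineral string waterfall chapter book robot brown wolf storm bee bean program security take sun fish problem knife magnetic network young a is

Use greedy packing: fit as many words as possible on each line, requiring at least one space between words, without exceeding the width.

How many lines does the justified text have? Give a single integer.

Answer: 9

Derivation:
Line 1: ['big', 'house', 'mineral'] (min_width=17, slack=3)
Line 2: ['string', 'waterfall'] (min_width=16, slack=4)
Line 3: ['chapter', 'book', 'robot'] (min_width=18, slack=2)
Line 4: ['brown', 'wolf', 'storm', 'bee'] (min_width=20, slack=0)
Line 5: ['bean', 'program'] (min_width=12, slack=8)
Line 6: ['security', 'take', 'sun'] (min_width=17, slack=3)
Line 7: ['fish', 'problem', 'knife'] (min_width=18, slack=2)
Line 8: ['magnetic', 'network'] (min_width=16, slack=4)
Line 9: ['young', 'a', 'is'] (min_width=10, slack=10)
Total lines: 9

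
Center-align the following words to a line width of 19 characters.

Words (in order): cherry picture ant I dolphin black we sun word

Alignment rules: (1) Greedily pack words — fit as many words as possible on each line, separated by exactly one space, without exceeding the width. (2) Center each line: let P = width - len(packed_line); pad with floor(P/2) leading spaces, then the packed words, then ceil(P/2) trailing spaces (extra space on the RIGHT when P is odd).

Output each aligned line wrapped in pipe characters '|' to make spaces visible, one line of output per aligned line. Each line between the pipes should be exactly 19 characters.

Answer: |cherry picture ant |
|I dolphin black we |
|     sun word      |

Derivation:
Line 1: ['cherry', 'picture', 'ant'] (min_width=18, slack=1)
Line 2: ['I', 'dolphin', 'black', 'we'] (min_width=18, slack=1)
Line 3: ['sun', 'word'] (min_width=8, slack=11)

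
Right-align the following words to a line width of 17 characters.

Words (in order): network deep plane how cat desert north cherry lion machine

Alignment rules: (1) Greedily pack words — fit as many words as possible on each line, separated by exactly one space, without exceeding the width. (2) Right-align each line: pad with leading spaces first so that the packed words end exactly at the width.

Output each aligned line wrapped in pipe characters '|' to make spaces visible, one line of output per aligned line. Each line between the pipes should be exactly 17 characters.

Line 1: ['network', 'deep'] (min_width=12, slack=5)
Line 2: ['plane', 'how', 'cat'] (min_width=13, slack=4)
Line 3: ['desert', 'north'] (min_width=12, slack=5)
Line 4: ['cherry', 'lion'] (min_width=11, slack=6)
Line 5: ['machine'] (min_width=7, slack=10)

Answer: |     network deep|
|    plane how cat|
|     desert north|
|      cherry lion|
|          machine|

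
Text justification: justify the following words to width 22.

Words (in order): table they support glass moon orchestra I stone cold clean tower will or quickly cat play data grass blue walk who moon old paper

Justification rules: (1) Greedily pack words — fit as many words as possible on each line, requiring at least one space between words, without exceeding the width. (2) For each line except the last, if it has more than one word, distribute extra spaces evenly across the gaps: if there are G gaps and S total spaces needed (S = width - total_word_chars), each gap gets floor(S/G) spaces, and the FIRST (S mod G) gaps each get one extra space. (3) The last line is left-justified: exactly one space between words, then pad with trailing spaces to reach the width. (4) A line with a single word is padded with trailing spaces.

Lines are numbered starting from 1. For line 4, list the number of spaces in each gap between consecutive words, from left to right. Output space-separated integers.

Answer: 2 2 2

Derivation:
Line 1: ['table', 'they', 'support'] (min_width=18, slack=4)
Line 2: ['glass', 'moon', 'orchestra', 'I'] (min_width=22, slack=0)
Line 3: ['stone', 'cold', 'clean', 'tower'] (min_width=22, slack=0)
Line 4: ['will', 'or', 'quickly', 'cat'] (min_width=19, slack=3)
Line 5: ['play', 'data', 'grass', 'blue'] (min_width=20, slack=2)
Line 6: ['walk', 'who', 'moon', 'old'] (min_width=17, slack=5)
Line 7: ['paper'] (min_width=5, slack=17)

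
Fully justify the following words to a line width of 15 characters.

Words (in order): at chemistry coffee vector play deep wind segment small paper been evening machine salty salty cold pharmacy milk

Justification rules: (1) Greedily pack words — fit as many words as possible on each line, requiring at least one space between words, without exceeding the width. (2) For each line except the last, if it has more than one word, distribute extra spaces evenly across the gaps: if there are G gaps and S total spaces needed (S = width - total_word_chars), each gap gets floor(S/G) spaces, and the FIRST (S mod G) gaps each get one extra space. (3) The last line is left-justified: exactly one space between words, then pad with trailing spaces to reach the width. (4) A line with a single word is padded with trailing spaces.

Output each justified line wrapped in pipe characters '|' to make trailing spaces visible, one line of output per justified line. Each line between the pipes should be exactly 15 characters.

Answer: |at    chemistry|
|coffee   vector|
|play  deep wind|
|segment   small|
|paper      been|
|evening machine|
|salty     salty|
|cold   pharmacy|
|milk           |

Derivation:
Line 1: ['at', 'chemistry'] (min_width=12, slack=3)
Line 2: ['coffee', 'vector'] (min_width=13, slack=2)
Line 3: ['play', 'deep', 'wind'] (min_width=14, slack=1)
Line 4: ['segment', 'small'] (min_width=13, slack=2)
Line 5: ['paper', 'been'] (min_width=10, slack=5)
Line 6: ['evening', 'machine'] (min_width=15, slack=0)
Line 7: ['salty', 'salty'] (min_width=11, slack=4)
Line 8: ['cold', 'pharmacy'] (min_width=13, slack=2)
Line 9: ['milk'] (min_width=4, slack=11)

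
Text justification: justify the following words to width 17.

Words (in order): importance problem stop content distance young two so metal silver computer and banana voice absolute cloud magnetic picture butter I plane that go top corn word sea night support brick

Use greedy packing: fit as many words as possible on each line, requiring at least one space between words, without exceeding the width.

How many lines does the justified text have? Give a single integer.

Answer: 13

Derivation:
Line 1: ['importance'] (min_width=10, slack=7)
Line 2: ['problem', 'stop'] (min_width=12, slack=5)
Line 3: ['content', 'distance'] (min_width=16, slack=1)
Line 4: ['young', 'two', 'so'] (min_width=12, slack=5)
Line 5: ['metal', 'silver'] (min_width=12, slack=5)
Line 6: ['computer', 'and'] (min_width=12, slack=5)
Line 7: ['banana', 'voice'] (min_width=12, slack=5)
Line 8: ['absolute', 'cloud'] (min_width=14, slack=3)
Line 9: ['magnetic', 'picture'] (min_width=16, slack=1)
Line 10: ['butter', 'I', 'plane'] (min_width=14, slack=3)
Line 11: ['that', 'go', 'top', 'corn'] (min_width=16, slack=1)
Line 12: ['word', 'sea', 'night'] (min_width=14, slack=3)
Line 13: ['support', 'brick'] (min_width=13, slack=4)
Total lines: 13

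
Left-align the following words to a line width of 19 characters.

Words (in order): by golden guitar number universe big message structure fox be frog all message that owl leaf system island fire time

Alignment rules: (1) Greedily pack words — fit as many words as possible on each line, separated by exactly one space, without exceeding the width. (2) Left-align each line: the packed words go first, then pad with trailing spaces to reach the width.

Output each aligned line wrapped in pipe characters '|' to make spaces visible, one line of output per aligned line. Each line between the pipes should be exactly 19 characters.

Line 1: ['by', 'golden', 'guitar'] (min_width=16, slack=3)
Line 2: ['number', 'universe', 'big'] (min_width=19, slack=0)
Line 3: ['message', 'structure'] (min_width=17, slack=2)
Line 4: ['fox', 'be', 'frog', 'all'] (min_width=15, slack=4)
Line 5: ['message', 'that', 'owl'] (min_width=16, slack=3)
Line 6: ['leaf', 'system', 'island'] (min_width=18, slack=1)
Line 7: ['fire', 'time'] (min_width=9, slack=10)

Answer: |by golden guitar   |
|number universe big|
|message structure  |
|fox be frog all    |
|message that owl   |
|leaf system island |
|fire time          |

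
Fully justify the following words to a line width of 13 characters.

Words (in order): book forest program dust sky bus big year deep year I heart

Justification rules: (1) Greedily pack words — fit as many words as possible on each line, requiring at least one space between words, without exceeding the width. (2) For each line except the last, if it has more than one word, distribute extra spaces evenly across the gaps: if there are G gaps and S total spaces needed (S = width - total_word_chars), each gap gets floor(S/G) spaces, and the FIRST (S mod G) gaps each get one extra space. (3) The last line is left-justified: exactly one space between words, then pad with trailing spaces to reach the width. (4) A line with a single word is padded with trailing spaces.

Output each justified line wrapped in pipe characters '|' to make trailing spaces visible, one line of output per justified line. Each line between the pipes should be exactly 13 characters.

Line 1: ['book', 'forest'] (min_width=11, slack=2)
Line 2: ['program', 'dust'] (min_width=12, slack=1)
Line 3: ['sky', 'bus', 'big'] (min_width=11, slack=2)
Line 4: ['year', 'deep'] (min_width=9, slack=4)
Line 5: ['year', 'I', 'heart'] (min_width=12, slack=1)

Answer: |book   forest|
|program  dust|
|sky  bus  big|
|year     deep|
|year I heart |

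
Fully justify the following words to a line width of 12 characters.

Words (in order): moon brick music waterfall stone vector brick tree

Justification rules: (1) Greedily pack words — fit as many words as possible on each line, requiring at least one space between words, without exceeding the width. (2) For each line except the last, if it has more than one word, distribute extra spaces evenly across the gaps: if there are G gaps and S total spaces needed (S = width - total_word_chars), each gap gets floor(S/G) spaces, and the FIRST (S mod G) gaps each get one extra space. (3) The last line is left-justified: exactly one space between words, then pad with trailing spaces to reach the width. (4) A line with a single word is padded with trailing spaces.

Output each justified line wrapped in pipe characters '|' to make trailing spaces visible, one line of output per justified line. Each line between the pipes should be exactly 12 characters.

Line 1: ['moon', 'brick'] (min_width=10, slack=2)
Line 2: ['music'] (min_width=5, slack=7)
Line 3: ['waterfall'] (min_width=9, slack=3)
Line 4: ['stone', 'vector'] (min_width=12, slack=0)
Line 5: ['brick', 'tree'] (min_width=10, slack=2)

Answer: |moon   brick|
|music       |
|waterfall   |
|stone vector|
|brick tree  |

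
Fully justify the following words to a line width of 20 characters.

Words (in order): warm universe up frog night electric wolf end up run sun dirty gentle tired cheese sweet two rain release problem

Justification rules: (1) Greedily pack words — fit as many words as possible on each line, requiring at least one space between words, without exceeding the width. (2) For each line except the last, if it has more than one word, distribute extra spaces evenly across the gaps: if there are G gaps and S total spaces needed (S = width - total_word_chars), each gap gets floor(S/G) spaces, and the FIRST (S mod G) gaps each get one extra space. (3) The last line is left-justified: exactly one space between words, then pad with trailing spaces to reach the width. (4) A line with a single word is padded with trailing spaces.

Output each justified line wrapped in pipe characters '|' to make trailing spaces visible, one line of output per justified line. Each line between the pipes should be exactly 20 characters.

Line 1: ['warm', 'universe', 'up'] (min_width=16, slack=4)
Line 2: ['frog', 'night', 'electric'] (min_width=19, slack=1)
Line 3: ['wolf', 'end', 'up', 'run', 'sun'] (min_width=19, slack=1)
Line 4: ['dirty', 'gentle', 'tired'] (min_width=18, slack=2)
Line 5: ['cheese', 'sweet', 'two'] (min_width=16, slack=4)
Line 6: ['rain', 'release', 'problem'] (min_width=20, slack=0)

Answer: |warm   universe   up|
|frog  night electric|
|wolf  end up run sun|
|dirty  gentle  tired|
|cheese   sweet   two|
|rain release problem|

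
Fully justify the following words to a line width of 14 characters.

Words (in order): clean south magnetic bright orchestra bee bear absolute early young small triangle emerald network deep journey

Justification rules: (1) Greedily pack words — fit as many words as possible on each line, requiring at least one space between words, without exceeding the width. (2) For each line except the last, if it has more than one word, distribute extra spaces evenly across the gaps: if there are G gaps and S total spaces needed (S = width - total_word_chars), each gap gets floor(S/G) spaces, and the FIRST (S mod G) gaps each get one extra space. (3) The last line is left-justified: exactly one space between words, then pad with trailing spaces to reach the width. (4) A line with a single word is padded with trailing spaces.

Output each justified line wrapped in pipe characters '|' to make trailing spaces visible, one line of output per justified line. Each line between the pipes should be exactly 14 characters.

Line 1: ['clean', 'south'] (min_width=11, slack=3)
Line 2: ['magnetic'] (min_width=8, slack=6)
Line 3: ['bright'] (min_width=6, slack=8)
Line 4: ['orchestra', 'bee'] (min_width=13, slack=1)
Line 5: ['bear', 'absolute'] (min_width=13, slack=1)
Line 6: ['early', 'young'] (min_width=11, slack=3)
Line 7: ['small', 'triangle'] (min_width=14, slack=0)
Line 8: ['emerald'] (min_width=7, slack=7)
Line 9: ['network', 'deep'] (min_width=12, slack=2)
Line 10: ['journey'] (min_width=7, slack=7)

Answer: |clean    south|
|magnetic      |
|bright        |
|orchestra  bee|
|bear  absolute|
|early    young|
|small triangle|
|emerald       |
|network   deep|
|journey       |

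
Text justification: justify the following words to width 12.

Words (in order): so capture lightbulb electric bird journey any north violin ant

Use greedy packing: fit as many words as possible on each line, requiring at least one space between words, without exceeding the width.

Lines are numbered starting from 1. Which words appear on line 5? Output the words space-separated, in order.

Line 1: ['so', 'capture'] (min_width=10, slack=2)
Line 2: ['lightbulb'] (min_width=9, slack=3)
Line 3: ['electric'] (min_width=8, slack=4)
Line 4: ['bird', 'journey'] (min_width=12, slack=0)
Line 5: ['any', 'north'] (min_width=9, slack=3)
Line 6: ['violin', 'ant'] (min_width=10, slack=2)

Answer: any north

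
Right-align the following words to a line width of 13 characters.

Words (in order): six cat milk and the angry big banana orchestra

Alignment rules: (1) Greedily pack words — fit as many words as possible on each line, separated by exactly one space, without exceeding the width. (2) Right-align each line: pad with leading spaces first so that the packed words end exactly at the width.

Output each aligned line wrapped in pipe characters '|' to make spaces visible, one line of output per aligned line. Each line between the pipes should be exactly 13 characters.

Line 1: ['six', 'cat', 'milk'] (min_width=12, slack=1)
Line 2: ['and', 'the', 'angry'] (min_width=13, slack=0)
Line 3: ['big', 'banana'] (min_width=10, slack=3)
Line 4: ['orchestra'] (min_width=9, slack=4)

Answer: | six cat milk|
|and the angry|
|   big banana|
|    orchestra|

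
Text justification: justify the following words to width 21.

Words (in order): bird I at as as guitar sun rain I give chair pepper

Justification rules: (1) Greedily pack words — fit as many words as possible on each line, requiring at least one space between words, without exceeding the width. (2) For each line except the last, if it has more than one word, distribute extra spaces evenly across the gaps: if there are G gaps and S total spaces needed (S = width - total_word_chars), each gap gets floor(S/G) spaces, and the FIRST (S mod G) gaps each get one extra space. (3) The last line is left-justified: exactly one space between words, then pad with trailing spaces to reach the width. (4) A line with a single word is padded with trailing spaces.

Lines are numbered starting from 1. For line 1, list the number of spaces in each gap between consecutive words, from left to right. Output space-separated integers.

Line 1: ['bird', 'I', 'at', 'as', 'as'] (min_width=15, slack=6)
Line 2: ['guitar', 'sun', 'rain', 'I'] (min_width=17, slack=4)
Line 3: ['give', 'chair', 'pepper'] (min_width=17, slack=4)

Answer: 3 3 2 2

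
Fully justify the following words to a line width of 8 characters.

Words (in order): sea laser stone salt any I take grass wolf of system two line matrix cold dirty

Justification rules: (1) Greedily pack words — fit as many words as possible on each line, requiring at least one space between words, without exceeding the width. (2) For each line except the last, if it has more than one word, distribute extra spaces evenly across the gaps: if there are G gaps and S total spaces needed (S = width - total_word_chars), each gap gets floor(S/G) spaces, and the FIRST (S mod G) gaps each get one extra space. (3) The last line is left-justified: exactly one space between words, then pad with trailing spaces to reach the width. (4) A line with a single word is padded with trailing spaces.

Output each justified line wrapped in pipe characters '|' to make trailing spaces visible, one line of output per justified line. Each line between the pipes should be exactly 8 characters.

Answer: |sea     |
|laser   |
|stone   |
|salt any|
|I   take|
|grass   |
|wolf  of|
|system  |
|two line|
|matrix  |
|cold    |
|dirty   |

Derivation:
Line 1: ['sea'] (min_width=3, slack=5)
Line 2: ['laser'] (min_width=5, slack=3)
Line 3: ['stone'] (min_width=5, slack=3)
Line 4: ['salt', 'any'] (min_width=8, slack=0)
Line 5: ['I', 'take'] (min_width=6, slack=2)
Line 6: ['grass'] (min_width=5, slack=3)
Line 7: ['wolf', 'of'] (min_width=7, slack=1)
Line 8: ['system'] (min_width=6, slack=2)
Line 9: ['two', 'line'] (min_width=8, slack=0)
Line 10: ['matrix'] (min_width=6, slack=2)
Line 11: ['cold'] (min_width=4, slack=4)
Line 12: ['dirty'] (min_width=5, slack=3)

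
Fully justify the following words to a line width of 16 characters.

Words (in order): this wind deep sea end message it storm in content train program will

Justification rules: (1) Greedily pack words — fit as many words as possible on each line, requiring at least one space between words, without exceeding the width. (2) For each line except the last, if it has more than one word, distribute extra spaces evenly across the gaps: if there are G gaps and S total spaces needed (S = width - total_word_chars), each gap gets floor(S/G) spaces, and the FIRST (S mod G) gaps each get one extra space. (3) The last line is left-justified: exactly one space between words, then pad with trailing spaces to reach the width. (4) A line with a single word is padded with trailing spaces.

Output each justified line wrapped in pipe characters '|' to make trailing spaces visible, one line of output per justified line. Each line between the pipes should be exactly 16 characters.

Line 1: ['this', 'wind', 'deep'] (min_width=14, slack=2)
Line 2: ['sea', 'end', 'message'] (min_width=15, slack=1)
Line 3: ['it', 'storm', 'in'] (min_width=11, slack=5)
Line 4: ['content', 'train'] (min_width=13, slack=3)
Line 5: ['program', 'will'] (min_width=12, slack=4)

Answer: |this  wind  deep|
|sea  end message|
|it    storm   in|
|content    train|
|program will    |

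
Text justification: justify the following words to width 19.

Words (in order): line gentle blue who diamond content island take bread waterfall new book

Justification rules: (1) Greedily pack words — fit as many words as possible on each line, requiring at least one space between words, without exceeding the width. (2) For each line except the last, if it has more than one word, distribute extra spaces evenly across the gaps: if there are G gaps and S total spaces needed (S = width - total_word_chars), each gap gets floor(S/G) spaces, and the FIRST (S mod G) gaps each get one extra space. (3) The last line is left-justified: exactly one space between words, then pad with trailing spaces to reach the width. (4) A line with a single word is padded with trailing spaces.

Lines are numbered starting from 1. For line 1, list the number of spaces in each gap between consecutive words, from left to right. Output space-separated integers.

Line 1: ['line', 'gentle', 'blue'] (min_width=16, slack=3)
Line 2: ['who', 'diamond', 'content'] (min_width=19, slack=0)
Line 3: ['island', 'take', 'bread'] (min_width=17, slack=2)
Line 4: ['waterfall', 'new', 'book'] (min_width=18, slack=1)

Answer: 3 2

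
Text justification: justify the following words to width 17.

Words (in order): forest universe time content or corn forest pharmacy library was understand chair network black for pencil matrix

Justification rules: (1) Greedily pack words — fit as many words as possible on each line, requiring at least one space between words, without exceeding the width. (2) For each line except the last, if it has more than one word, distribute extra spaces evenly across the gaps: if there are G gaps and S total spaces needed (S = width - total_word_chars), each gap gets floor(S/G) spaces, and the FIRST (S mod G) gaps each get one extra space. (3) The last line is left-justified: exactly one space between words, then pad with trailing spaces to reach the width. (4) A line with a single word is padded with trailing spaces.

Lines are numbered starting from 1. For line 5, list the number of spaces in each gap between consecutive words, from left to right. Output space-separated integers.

Line 1: ['forest', 'universe'] (min_width=15, slack=2)
Line 2: ['time', 'content', 'or'] (min_width=15, slack=2)
Line 3: ['corn', 'forest'] (min_width=11, slack=6)
Line 4: ['pharmacy', 'library'] (min_width=16, slack=1)
Line 5: ['was', 'understand'] (min_width=14, slack=3)
Line 6: ['chair', 'network'] (min_width=13, slack=4)
Line 7: ['black', 'for', 'pencil'] (min_width=16, slack=1)
Line 8: ['matrix'] (min_width=6, slack=11)

Answer: 4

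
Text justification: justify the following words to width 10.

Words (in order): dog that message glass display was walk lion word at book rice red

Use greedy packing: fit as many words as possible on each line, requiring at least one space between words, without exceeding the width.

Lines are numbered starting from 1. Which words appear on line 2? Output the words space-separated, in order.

Line 1: ['dog', 'that'] (min_width=8, slack=2)
Line 2: ['message'] (min_width=7, slack=3)
Line 3: ['glass'] (min_width=5, slack=5)
Line 4: ['display'] (min_width=7, slack=3)
Line 5: ['was', 'walk'] (min_width=8, slack=2)
Line 6: ['lion', 'word'] (min_width=9, slack=1)
Line 7: ['at', 'book'] (min_width=7, slack=3)
Line 8: ['rice', 'red'] (min_width=8, slack=2)

Answer: message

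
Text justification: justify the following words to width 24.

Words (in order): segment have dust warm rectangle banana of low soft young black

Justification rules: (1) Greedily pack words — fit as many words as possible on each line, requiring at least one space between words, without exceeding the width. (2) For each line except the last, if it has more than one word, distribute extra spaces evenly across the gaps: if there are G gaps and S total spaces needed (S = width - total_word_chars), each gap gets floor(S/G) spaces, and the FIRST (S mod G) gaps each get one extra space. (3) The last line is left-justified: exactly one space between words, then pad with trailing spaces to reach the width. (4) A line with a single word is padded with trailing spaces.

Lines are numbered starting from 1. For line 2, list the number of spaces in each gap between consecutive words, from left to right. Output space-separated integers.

Answer: 2 1 1

Derivation:
Line 1: ['segment', 'have', 'dust', 'warm'] (min_width=22, slack=2)
Line 2: ['rectangle', 'banana', 'of', 'low'] (min_width=23, slack=1)
Line 3: ['soft', 'young', 'black'] (min_width=16, slack=8)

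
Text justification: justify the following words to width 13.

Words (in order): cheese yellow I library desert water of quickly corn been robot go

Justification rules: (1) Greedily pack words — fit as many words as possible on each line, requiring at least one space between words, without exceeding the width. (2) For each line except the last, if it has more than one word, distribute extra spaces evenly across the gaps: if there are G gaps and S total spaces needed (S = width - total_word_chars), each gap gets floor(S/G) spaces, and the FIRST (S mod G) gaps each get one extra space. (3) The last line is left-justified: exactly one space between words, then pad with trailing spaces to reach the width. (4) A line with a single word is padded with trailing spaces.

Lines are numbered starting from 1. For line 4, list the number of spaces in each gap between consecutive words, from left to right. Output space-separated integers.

Line 1: ['cheese', 'yellow'] (min_width=13, slack=0)
Line 2: ['I', 'library'] (min_width=9, slack=4)
Line 3: ['desert', 'water'] (min_width=12, slack=1)
Line 4: ['of', 'quickly'] (min_width=10, slack=3)
Line 5: ['corn', 'been'] (min_width=9, slack=4)
Line 6: ['robot', 'go'] (min_width=8, slack=5)

Answer: 4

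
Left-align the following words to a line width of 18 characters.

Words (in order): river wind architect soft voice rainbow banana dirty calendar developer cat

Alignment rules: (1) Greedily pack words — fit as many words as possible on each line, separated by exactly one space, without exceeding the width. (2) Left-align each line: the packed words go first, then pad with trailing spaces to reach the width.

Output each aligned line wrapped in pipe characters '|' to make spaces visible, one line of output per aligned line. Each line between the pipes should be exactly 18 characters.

Line 1: ['river', 'wind'] (min_width=10, slack=8)
Line 2: ['architect', 'soft'] (min_width=14, slack=4)
Line 3: ['voice', 'rainbow'] (min_width=13, slack=5)
Line 4: ['banana', 'dirty'] (min_width=12, slack=6)
Line 5: ['calendar', 'developer'] (min_width=18, slack=0)
Line 6: ['cat'] (min_width=3, slack=15)

Answer: |river wind        |
|architect soft    |
|voice rainbow     |
|banana dirty      |
|calendar developer|
|cat               |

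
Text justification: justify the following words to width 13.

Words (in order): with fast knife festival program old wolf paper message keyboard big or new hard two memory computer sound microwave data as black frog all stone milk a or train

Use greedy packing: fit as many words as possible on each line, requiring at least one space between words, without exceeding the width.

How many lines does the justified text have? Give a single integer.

Line 1: ['with', 'fast'] (min_width=9, slack=4)
Line 2: ['knife'] (min_width=5, slack=8)
Line 3: ['festival'] (min_width=8, slack=5)
Line 4: ['program', 'old'] (min_width=11, slack=2)
Line 5: ['wolf', 'paper'] (min_width=10, slack=3)
Line 6: ['message'] (min_width=7, slack=6)
Line 7: ['keyboard', 'big'] (min_width=12, slack=1)
Line 8: ['or', 'new', 'hard'] (min_width=11, slack=2)
Line 9: ['two', 'memory'] (min_width=10, slack=3)
Line 10: ['computer'] (min_width=8, slack=5)
Line 11: ['sound'] (min_width=5, slack=8)
Line 12: ['microwave'] (min_width=9, slack=4)
Line 13: ['data', 'as', 'black'] (min_width=13, slack=0)
Line 14: ['frog', 'all'] (min_width=8, slack=5)
Line 15: ['stone', 'milk', 'a'] (min_width=12, slack=1)
Line 16: ['or', 'train'] (min_width=8, slack=5)
Total lines: 16

Answer: 16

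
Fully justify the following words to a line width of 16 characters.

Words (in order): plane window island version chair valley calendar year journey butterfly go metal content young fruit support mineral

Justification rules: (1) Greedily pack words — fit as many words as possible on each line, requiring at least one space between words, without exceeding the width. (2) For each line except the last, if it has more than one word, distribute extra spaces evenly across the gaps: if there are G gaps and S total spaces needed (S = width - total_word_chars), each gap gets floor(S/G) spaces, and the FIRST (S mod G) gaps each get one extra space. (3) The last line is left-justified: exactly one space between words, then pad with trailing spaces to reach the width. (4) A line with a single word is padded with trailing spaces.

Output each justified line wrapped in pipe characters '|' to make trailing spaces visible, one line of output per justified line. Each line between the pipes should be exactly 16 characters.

Answer: |plane     window|
|island   version|
|chair     valley|
|calendar    year|
|journey         |
|butterfly     go|
|metal    content|
|young      fruit|
|support mineral |

Derivation:
Line 1: ['plane', 'window'] (min_width=12, slack=4)
Line 2: ['island', 'version'] (min_width=14, slack=2)
Line 3: ['chair', 'valley'] (min_width=12, slack=4)
Line 4: ['calendar', 'year'] (min_width=13, slack=3)
Line 5: ['journey'] (min_width=7, slack=9)
Line 6: ['butterfly', 'go'] (min_width=12, slack=4)
Line 7: ['metal', 'content'] (min_width=13, slack=3)
Line 8: ['young', 'fruit'] (min_width=11, slack=5)
Line 9: ['support', 'mineral'] (min_width=15, slack=1)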